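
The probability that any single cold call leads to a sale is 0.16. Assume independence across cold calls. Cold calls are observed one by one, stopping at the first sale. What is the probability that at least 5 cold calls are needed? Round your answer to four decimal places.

0.4979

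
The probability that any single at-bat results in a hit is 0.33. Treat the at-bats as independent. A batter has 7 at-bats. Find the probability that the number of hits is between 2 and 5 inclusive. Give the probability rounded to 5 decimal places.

X ~ Binomial(7, 0.33); P(2 ≤ X ≤ 5) = Σ C(7,k) p^k (1−p)^(7−k) over k:
  k=2: C(7,2)·0.33^2·0.67^5 = 0.3087601
  k=3: C(7,3)·0.33^3·0.67^4 = 0.2534598
  k=4: C(7,4)·0.33^4·0.67^3 = 0.1248384
  k=5: C(7,5)·0.33^5·0.67^2 = 0.0368925
Total = 0.7239509

0.72395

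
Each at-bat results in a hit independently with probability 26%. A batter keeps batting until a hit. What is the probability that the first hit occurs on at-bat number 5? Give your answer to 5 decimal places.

Geometric (trials to first success), p = 0.26.
P(Y = 5) = (1−p)^4 · p = 0.29987 · 0.26 = 0.0779651

0.07797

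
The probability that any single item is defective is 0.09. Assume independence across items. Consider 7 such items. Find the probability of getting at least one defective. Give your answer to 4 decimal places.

P(at least one) = 1 − P(none) = 1 − (1 − 0.09)^7
= 1 − 0.516761 = 0.483239

0.4832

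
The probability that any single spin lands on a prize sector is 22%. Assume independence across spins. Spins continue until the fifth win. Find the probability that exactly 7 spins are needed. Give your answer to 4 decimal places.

0.0047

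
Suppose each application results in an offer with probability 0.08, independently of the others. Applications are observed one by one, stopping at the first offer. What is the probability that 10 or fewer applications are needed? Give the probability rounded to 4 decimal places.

0.5656

Y = number of applications to the first success; geometric, p = 0.08.
P(Y ≤ 10) = 1 − (1−p)^10 = 1 − 0.434388 = 0.565612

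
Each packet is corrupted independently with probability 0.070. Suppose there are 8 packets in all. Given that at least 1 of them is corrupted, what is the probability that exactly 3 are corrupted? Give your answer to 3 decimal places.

X ~ Binomial(8, 0.07). Want P(X=3 | X≥1) = P(X=3) / P(X≥1).
P(X=3) = C(8,3)·0.07^3·0.93^5 = 0.01336
P(X≥1) = 1 − 0.55958 = 0.44042
Ratio = 0.01336 / 0.44042 = 0.03034

0.030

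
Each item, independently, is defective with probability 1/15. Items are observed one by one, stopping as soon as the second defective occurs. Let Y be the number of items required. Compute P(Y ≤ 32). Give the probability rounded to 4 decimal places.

0.6388

Finishing within 32 items ⇔ at least 2 successes in the first 32. With X ~ Binomial(32, 0.066667), P(Y ≤ 32) = 1 − P(X ≤ 1).
  k=0: C(32,0)·0.066667^0·0.933333^32 = 0.109945
  k=1: C(32,1)·0.066667^1·0.933333^31 = 0.251304
1 − 0.361249 = 0.638751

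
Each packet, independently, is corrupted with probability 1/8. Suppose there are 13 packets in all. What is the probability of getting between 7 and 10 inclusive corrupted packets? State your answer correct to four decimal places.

X ~ Binomial(13, 0.125); P(7 ≤ X ≤ 10) = Σ C(13,k) p^k (1−p)^(13−k) over k:
  k=7: C(13,7)·0.125^7·0.875^6 = 0.000367
  k=8: C(13,8)·0.125^8·0.875^5 = 0.000039
  k=9: C(13,9)·0.125^9·0.875^4 = 0.000003
  k=10: C(13,10)·0.125^10·0.875^3 = 0.000000
Total = 0.000410

0.0004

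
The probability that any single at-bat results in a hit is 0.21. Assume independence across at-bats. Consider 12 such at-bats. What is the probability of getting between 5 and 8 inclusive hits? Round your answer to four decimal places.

0.0865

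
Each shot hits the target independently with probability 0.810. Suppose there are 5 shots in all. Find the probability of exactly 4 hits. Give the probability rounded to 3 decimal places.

0.409

X ~ Binomial(n=5, p=0.81).
P(X=4) = C(5,4) · p^4 · (1−p)^1
= 5 · 0.43047 · 0.19 = 0.40894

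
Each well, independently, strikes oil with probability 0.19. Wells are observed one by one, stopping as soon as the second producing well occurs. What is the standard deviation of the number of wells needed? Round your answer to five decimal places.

6.69891

Y = total wells until the second success; negative binomial with r=2, p=0.19.
SD(Y) = √[r(1−p)/p²] = √(44.8753463) = 6.6989063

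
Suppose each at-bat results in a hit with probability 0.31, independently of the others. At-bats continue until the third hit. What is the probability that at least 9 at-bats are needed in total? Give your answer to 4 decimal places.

0.5264

Needing more than 8 at-bats ⇔ fewer than 3 successes in the first 8. With X ~ Binomial(8, 0.31), P(Y > 8) = P(X ≤ 2).
  k=0: C(8,0)·0.31^0·0.69^8 = 0.051380
  k=1: C(8,1)·0.31^1·0.69^7 = 0.184670
  k=2: C(8,2)·0.31^2·0.69^6 = 0.290386
P(X ≤ 2) = 0.526436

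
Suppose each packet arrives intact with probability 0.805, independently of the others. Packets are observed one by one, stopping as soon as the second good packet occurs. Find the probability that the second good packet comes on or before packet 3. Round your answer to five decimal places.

0.90075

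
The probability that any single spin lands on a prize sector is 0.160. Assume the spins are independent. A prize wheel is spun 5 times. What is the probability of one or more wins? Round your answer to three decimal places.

0.582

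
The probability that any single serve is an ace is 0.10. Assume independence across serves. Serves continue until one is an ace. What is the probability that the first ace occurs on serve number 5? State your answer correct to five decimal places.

0.06561

Geometric (trials to first success), p = 0.10.
P(Y = 5) = (1−p)^4 · p = 0.6561 · 0.10 = 0.0656100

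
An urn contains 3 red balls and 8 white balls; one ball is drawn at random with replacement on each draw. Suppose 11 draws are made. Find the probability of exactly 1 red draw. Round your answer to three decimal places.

X ~ Binomial(n=11, p=0.272727).
P(X=1) = C(11,1) · p^1 · (1−p)^10
= 11 · 0.27273 · 0.041397 = 0.12419

0.124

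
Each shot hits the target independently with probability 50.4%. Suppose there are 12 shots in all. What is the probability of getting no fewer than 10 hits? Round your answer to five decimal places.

0.02061

X ~ Binomial(12, 0.504); P(X ≥ 10) = Σ C(12,k) p^k (1−p)^(12−k) over k:
  k=10: C(12,10)·0.504^10·0.496^2 = 0.0171717
  k=11: C(12,11)·0.504^11·0.496^1 = 0.0031725
  k=12: C(12,12)·0.504^12·0.496^0 = 0.0002686
Total = 0.0206128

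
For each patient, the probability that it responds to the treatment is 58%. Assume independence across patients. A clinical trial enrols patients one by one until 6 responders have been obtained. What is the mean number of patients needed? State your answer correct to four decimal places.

10.3448

Y = total patients until the sixth success; negative binomial with r=6, p=0.58.
E[Y] = r / p = 6 / 0.58 = 10.344828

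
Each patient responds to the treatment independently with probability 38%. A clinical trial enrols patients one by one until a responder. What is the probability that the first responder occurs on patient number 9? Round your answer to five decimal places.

0.00830

Geometric (trials to first success), p = 0.38.
P(Y = 9) = (1−p)^8 · p = 0.021834 · 0.38 = 0.0082969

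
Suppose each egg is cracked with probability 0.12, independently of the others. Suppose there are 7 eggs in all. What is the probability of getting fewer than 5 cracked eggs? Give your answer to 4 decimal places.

0.9996

X ~ Binomial(7, 0.12); P(X ≤ 4) = Σ C(7,k) p^k (1−p)^(7−k) over k:
  k=0: C(7,0)·0.12^0·0.88^7 = 0.408676
  k=1: C(7,1)·0.12^1·0.88^6 = 0.390099
  k=2: C(7,2)·0.12^2·0.88^5 = 0.159586
  k=3: C(7,3)·0.12^3·0.88^4 = 0.036270
  k=4: C(7,4)·0.12^4·0.88^3 = 0.004946
Total = 0.999577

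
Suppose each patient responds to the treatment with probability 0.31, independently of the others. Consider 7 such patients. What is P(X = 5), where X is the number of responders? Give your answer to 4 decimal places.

0.0286

X ~ Binomial(n=7, p=0.31).
P(X=5) = C(7,5) · p^5 · (1−p)^2
= 21 · 0.0028629 · 0.4761 = 0.028624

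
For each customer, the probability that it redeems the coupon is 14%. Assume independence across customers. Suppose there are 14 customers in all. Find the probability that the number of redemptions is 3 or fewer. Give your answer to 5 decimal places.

0.87897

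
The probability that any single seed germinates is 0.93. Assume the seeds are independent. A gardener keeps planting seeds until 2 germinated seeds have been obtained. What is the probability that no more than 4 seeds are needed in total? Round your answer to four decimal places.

Finishing within 4 seeds ⇔ at least 2 successes in the first 4. With X ~ Binomial(4, 0.93), P(Y ≤ 4) = 1 − P(X ≤ 1).
  k=0: C(4,0)·0.93^0·0.07^4 = 0.000024
  k=1: C(4,1)·0.93^1·0.07^3 = 0.001276
1 − 0.001300 = 0.998700

0.9987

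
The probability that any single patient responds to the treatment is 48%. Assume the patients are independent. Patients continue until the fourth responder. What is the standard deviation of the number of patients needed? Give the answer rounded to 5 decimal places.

3.00463

Y = total patients until the fourth success; negative binomial with r=4, p=0.48.
SD(Y) = √[r(1−p)/p²] = √(9.0277778) = 3.0046261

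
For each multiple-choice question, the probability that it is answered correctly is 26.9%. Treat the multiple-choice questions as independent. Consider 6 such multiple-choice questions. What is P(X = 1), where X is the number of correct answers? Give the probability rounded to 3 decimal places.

X ~ Binomial(n=6, p=0.269).
P(X=1) = C(6,1) · p^1 · (1−p)^5
= 6 · 0.269 · 0.20873 = 0.33689

0.337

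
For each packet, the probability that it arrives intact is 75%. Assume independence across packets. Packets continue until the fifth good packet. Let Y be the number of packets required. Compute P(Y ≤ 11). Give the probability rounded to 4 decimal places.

0.9924

Finishing within 11 packets ⇔ at least 5 successes in the first 11. With X ~ Binomial(11, 0.75), P(Y ≤ 11) = 1 − P(X ≤ 4).
  k=0: C(11,0)·0.75^0·0.25^11 = 0.000000
  k=1: C(11,1)·0.75^1·0.25^10 = 0.000008
  k=2: C(11,2)·0.75^2·0.25^9 = 0.000118
  k=3: C(11,3)·0.75^3·0.25^8 = 0.001062
  k=4: C(11,4)·0.75^4·0.25^7 = 0.006373
1 − 0.007561 = 0.992439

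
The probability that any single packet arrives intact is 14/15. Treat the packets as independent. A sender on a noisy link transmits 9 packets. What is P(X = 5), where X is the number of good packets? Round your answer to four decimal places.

0.0018

X ~ Binomial(n=9, p=0.933333).
P(X=5) = C(9,5) · p^5 · (1−p)^4
= 126 · 0.70825 · 1.9753e-05 = 0.001763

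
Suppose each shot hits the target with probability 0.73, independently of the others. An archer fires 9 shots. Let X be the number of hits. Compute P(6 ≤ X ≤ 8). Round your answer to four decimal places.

X ~ Binomial(9, 0.73); P(6 ≤ X ≤ 8) = Σ C(9,k) p^k (1−p)^(9−k) over k:
  k=6: C(9,6)·0.73^6·0.27^3 = 0.250212
  k=7: C(9,7)·0.73^7·0.27^2 = 0.289928
  k=8: C(9,8)·0.73^8·0.27^1 = 0.195970
Total = 0.736110

0.7361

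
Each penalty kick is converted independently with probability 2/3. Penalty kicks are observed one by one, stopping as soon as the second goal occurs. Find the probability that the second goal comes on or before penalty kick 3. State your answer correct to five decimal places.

0.74074

Finishing within 3 penalty kicks ⇔ at least 2 successes in the first 3. With X ~ Binomial(3, 0.666667), P(Y ≤ 3) = 1 − P(X ≤ 1).
  k=0: C(3,0)·0.666667^0·0.333333^3 = 0.0370370
  k=1: C(3,1)·0.666667^1·0.333333^2 = 0.2222222
1 − 0.2592593 = 0.7407407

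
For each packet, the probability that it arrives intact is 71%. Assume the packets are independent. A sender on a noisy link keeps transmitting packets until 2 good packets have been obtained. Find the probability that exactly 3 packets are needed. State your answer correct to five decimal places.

0.29238

Y = trial on which the second success occurs; negative binomial, r=2, p=0.71.
P(Y=3) = C(2,1) · p^2 · (1−p)^1
= 2 · 0.5041 · 0.29 = 0.2923780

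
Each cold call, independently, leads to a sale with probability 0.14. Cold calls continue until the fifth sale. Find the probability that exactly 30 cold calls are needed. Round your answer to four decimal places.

0.0294

Y = trial on which the fifth success occurs; negative binomial, r=5, p=0.14.
P(Y=30) = C(29,4) · p^5 · (1−p)^25
= 23751 · 5.3782e-05 · 0.023039 = 0.029430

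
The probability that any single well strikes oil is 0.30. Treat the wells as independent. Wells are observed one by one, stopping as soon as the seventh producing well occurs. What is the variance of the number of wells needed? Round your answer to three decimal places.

Y = total wells until the seventh success; negative binomial with r=7, p=0.30.
Var(Y) = r(1−p)/p² = 7·0.70 / 0.30² = 54.44444

54.444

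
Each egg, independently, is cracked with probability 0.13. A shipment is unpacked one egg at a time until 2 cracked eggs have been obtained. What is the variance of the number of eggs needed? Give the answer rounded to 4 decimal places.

Y = total eggs until the second success; negative binomial with r=2, p=0.13.
Var(Y) = r(1−p)/p² = 2·0.87 / 0.13² = 102.958580

102.9586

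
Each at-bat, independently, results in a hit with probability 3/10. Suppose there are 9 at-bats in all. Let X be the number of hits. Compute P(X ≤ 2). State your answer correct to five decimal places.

0.46283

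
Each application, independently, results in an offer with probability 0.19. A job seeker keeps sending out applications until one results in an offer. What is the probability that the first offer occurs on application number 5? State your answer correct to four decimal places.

Geometric (trials to first success), p = 0.19.
P(Y = 5) = (1−p)^4 · p = 0.43047 · 0.19 = 0.081789

0.0818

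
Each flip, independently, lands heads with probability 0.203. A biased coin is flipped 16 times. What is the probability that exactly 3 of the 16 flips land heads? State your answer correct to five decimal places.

0.24526

X ~ Binomial(n=16, p=0.203).
P(X=3) = C(16,3) · p^3 · (1−p)^13
= 560 · 0.0083654 · 0.052355 = 0.2452643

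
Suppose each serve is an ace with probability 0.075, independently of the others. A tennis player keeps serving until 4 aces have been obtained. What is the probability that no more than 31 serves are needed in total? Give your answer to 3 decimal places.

Finishing within 31 serves ⇔ at least 4 successes in the first 31. With X ~ Binomial(31, 0.075), P(Y ≤ 31) = 1 − P(X ≤ 3).
  k=0: C(31,0)·0.075^0·0.925^31 = 0.08921
  k=1: C(31,1)·0.075^1·0.925^30 = 0.22422
  k=2: C(31,2)·0.075^2·0.925^29 = 0.27270
  k=3: C(31,3)·0.075^3·0.925^28 = 0.21374
1 − 0.79986 = 0.20014

0.200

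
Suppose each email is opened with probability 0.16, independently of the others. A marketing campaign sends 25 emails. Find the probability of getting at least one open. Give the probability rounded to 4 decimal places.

P(at least one) = 1 − P(none) = 1 − (1 − 0.16)^25
= 1 − 0.012793 = 0.987207

0.9872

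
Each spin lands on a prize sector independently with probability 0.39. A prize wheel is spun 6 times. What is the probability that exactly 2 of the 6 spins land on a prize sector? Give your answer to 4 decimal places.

X ~ Binomial(n=6, p=0.39).
P(X=2) = C(6,2) · p^2 · (1−p)^4
= 15 · 0.1521 · 0.13846 = 0.315893

0.3159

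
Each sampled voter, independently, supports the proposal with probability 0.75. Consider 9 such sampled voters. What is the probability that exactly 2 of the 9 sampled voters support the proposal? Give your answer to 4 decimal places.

X ~ Binomial(n=9, p=0.75).
P(X=2) = C(9,2) · p^2 · (1−p)^7
= 36 · 0.5625 · 6.1035e-05 = 0.001236

0.0012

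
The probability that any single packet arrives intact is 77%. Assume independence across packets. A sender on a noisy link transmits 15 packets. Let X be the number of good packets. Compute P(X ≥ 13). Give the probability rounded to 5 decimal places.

0.29448

X ~ Binomial(15, 0.77); P(X ≥ 13) = Σ C(15,k) p^k (1−p)^(15−k) over k:
  k=13: C(15,13)·0.77^13·0.23^2 = 0.1857909
  k=14: C(15,14)·0.77^14·0.23^1 = 0.0888565
  k=15: C(15,15)·0.77^15·0.23^0 = 0.0198317
Total = 0.2944791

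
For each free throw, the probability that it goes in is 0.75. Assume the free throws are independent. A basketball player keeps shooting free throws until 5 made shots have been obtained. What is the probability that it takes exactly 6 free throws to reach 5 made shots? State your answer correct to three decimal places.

Y = trial on which the fifth success occurs; negative binomial, r=5, p=0.75.
P(Y=6) = C(5,4) · p^5 · (1−p)^1
= 5 · 0.2373 · 0.25 = 0.29663

0.297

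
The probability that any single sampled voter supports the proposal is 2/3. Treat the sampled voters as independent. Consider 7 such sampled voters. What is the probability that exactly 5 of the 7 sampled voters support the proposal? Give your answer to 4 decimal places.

0.3073

X ~ Binomial(n=7, p=0.666667).
P(X=5) = C(7,5) · p^5 · (1−p)^2
= 21 · 0.13169 · 0.11111 = 0.307270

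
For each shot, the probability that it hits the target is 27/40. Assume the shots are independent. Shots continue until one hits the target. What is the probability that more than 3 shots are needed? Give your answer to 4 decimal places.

0.0343

Y = number of shots to the first success; geometric, p = 0.675.
P(Y > 3) = P(first 3 all fail) = (1−p)^3 = 0.034328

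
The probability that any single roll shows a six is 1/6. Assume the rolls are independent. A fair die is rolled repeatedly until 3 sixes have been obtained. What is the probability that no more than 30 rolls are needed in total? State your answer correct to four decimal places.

0.8972

Finishing within 30 rolls ⇔ at least 3 successes in the first 30. With X ~ Binomial(30, 0.166667), P(Y ≤ 30) = 1 − P(X ≤ 2).
  k=0: C(30,0)·0.166667^0·0.833333^30 = 0.004213
  k=1: C(30,1)·0.166667^1·0.833333^29 = 0.025276
  k=2: C(30,2)·0.166667^2·0.833333^28 = 0.073301
1 − 0.102790 = 0.897210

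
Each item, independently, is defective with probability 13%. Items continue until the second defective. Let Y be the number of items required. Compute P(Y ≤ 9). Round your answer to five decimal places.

0.33045

Finishing within 9 items ⇔ at least 2 successes in the first 9. With X ~ Binomial(9, 0.13), P(Y ≤ 9) = 1 − P(X ≤ 1).
  k=0: C(9,0)·0.13^0·0.87^9 = 0.2855442
  k=1: C(9,1)·0.13^1·0.87^8 = 0.3840077
1 − 0.6695518 = 0.3304482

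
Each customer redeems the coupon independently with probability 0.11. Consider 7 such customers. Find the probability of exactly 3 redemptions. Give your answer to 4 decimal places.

0.0292

X ~ Binomial(n=7, p=0.11).
P(X=3) = C(7,3) · p^3 · (1−p)^4
= 35 · 0.001331 · 0.62742 = 0.029228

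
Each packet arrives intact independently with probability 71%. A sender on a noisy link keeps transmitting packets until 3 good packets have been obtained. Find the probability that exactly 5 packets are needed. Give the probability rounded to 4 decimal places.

0.1806

Y = trial on which the third success occurs; negative binomial, r=3, p=0.71.
P(Y=5) = C(4,2) · p^3 · (1−p)^2
= 6 · 0.35791 · 0.0841 = 0.180602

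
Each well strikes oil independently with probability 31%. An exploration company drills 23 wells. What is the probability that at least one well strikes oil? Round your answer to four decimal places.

P(at least one) = 1 − P(none) = 1 − (1 − 0.31)^23
= 1 − 0.000197 = 0.999803

0.9998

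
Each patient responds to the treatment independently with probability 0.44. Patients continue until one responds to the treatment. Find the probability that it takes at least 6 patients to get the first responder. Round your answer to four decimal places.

Y = number of patients to the first success; geometric, p = 0.44.
P(Y > 5) = P(first 5 all fail) = (1−p)^5 = 0.055073

0.0551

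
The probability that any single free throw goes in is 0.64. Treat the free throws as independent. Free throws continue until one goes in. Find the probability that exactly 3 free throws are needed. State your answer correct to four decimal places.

0.0829

Geometric (trials to first success), p = 0.64.
P(Y = 3) = (1−p)^2 · p = 0.1296 · 0.64 = 0.082944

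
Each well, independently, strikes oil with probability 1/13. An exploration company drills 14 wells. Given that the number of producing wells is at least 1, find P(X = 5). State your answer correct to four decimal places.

X ~ Binomial(14, 0.076923). Want P(X=5 | X≥1) = P(X=5) / P(X≥1).
P(X=5) = C(14,5)·0.076923^5·0.923077^9 = 0.002624
P(X≥1) = 1 − 0.326085 = 0.673915
Ratio = 0.002624 / 0.673915 = 0.003893

0.0039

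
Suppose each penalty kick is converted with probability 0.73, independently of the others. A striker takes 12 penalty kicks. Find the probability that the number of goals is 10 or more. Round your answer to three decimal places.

0.331

X ~ Binomial(12, 0.73); P(X ≥ 10) = Σ C(12,k) p^k (1−p)^(12−k) over k:
  k=10: C(12,10)·0.73^10·0.27^2 = 0.20678
  k=11: C(12,11)·0.73^11·0.27^1 = 0.10165
  k=12: C(12,12)·0.73^12·0.27^0 = 0.02290
Total = 0.33133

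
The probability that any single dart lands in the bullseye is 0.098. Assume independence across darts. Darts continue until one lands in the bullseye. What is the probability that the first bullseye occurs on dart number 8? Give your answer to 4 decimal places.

Geometric (trials to first success), p = 0.098.
P(Y = 8) = (1−p)^7 · p = 0.48579 · 0.098 = 0.047607

0.0476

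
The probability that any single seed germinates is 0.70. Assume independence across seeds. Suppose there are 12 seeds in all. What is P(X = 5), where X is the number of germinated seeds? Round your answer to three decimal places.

0.029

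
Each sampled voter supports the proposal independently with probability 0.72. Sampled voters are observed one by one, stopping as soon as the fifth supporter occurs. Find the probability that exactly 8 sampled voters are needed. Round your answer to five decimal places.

0.14866

Y = trial on which the fifth success occurs; negative binomial, r=5, p=0.72.
P(Y=8) = C(7,4) · p^5 · (1−p)^3
= 35 · 0.19349 · 0.021952 = 0.1486636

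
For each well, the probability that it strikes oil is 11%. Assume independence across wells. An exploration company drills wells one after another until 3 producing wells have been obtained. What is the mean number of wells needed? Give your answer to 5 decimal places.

Y = total wells until the third success; negative binomial with r=3, p=0.11.
E[Y] = r / p = 3 / 0.11 = 27.2727273

27.27273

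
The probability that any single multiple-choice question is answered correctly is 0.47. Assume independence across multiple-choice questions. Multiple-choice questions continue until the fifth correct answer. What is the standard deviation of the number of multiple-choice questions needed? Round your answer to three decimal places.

Y = total multiple-choice questions until the fifth success; negative binomial with r=5, p=0.47.
SD(Y) = √[r(1−p)/p²] = √(11.99638) = 3.46358

3.464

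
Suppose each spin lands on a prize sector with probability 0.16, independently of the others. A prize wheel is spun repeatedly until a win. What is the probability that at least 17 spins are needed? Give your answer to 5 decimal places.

Y = number of spins to the first success; geometric, p = 0.16.
P(Y > 16) = P(first 16 all fail) = (1−p)^16 = 0.0614425

0.06144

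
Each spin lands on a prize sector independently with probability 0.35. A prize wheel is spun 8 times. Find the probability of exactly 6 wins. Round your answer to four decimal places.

0.0217

X ~ Binomial(n=8, p=0.35).
P(X=6) = C(8,6) · p^6 · (1−p)^2
= 28 · 0.0018383 · 0.4225 = 0.021747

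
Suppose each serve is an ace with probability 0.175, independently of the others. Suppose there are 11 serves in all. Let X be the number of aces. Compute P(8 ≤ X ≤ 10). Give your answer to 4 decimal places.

0.0001

X ~ Binomial(11, 0.175); P(8 ≤ X ≤ 10) = Σ C(11,k) p^k (1−p)^(11−k) over k:
  k=8: C(11,8)·0.175^8·0.825^3 = 0.000081
  k=9: C(11,9)·0.175^9·0.825^2 = 0.000006
  k=10: C(11,10)·0.175^10·0.825^1 = 0.000000
Total = 0.000088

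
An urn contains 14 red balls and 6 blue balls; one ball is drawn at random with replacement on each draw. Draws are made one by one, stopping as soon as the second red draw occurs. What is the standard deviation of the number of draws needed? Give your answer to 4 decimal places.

Y = total draws until the second success; negative binomial with r=2, p=0.70.
SD(Y) = √[r(1−p)/p²] = √(1.224490) = 1.106567

1.1066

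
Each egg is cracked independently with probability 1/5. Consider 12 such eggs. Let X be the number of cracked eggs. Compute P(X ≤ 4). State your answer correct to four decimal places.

0.9274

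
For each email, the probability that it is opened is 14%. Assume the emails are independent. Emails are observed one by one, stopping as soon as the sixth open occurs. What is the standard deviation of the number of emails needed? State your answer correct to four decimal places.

Y = total emails until the sixth success; negative binomial with r=6, p=0.14.
SD(Y) = √[r(1−p)/p²] = √(263.265306) = 16.225452

16.2255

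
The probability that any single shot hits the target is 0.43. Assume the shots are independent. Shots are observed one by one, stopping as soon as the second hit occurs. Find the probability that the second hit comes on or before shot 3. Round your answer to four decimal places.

Finishing within 3 shots ⇔ at least 2 successes in the first 3. With X ~ Binomial(3, 0.43), P(Y ≤ 3) = 1 − P(X ≤ 1).
  k=0: C(3,0)·0.43^0·0.57^3 = 0.185193
  k=1: C(3,1)·0.43^1·0.57^2 = 0.419121
1 − 0.604314 = 0.395686

0.3957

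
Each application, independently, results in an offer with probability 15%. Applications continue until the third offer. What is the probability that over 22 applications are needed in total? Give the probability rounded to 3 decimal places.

0.338

Needing more than 22 applications ⇔ fewer than 3 successes in the first 22. With X ~ Binomial(22, 0.15), P(Y > 22) = P(X ≤ 2).
  k=0: C(22,0)·0.15^0·0.85^22 = 0.02800
  k=1: C(22,1)·0.15^1·0.85^21 = 0.10872
  k=2: C(22,2)·0.15^2·0.85^20 = 0.20145
P(X ≤ 2) = 0.33818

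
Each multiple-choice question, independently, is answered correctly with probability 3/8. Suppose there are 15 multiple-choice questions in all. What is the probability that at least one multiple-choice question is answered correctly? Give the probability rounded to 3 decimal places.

0.999

P(at least one) = 1 − P(none) = 1 − (1 − 0.375)^15
= 1 − 0.00087 = 0.99913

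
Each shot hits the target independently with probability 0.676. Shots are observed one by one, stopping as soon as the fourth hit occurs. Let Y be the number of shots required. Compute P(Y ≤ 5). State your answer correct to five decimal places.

0.47947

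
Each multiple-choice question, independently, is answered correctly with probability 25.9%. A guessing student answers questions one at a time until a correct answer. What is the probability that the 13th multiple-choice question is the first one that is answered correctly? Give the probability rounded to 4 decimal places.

0.0071

Geometric (trials to first success), p = 0.259.
P(Y = 13) = (1−p)^12 · p = 0.027404 · 0.259 = 0.007098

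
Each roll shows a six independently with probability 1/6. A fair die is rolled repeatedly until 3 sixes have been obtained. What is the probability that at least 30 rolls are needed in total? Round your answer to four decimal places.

0.1165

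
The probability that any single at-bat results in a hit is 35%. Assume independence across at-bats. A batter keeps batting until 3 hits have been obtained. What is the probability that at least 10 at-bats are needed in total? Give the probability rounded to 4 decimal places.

0.3373

Needing more than 9 at-bats ⇔ fewer than 3 successes in the first 9. With X ~ Binomial(9, 0.35), P(Y > 9) = P(X ≤ 2).
  k=0: C(9,0)·0.35^0·0.65^9 = 0.020712
  k=1: C(9,1)·0.35^1·0.65^8 = 0.100373
  k=2: C(9,2)·0.35^2·0.65^7 = 0.216188
P(X ≤ 2) = 0.337273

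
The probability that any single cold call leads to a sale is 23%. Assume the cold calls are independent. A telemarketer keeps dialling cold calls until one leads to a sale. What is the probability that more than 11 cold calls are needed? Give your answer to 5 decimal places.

Y = number of cold calls to the first success; geometric, p = 0.23.
P(Y > 11) = P(first 11 all fail) = (1−p)^11 = 0.0564154

0.05642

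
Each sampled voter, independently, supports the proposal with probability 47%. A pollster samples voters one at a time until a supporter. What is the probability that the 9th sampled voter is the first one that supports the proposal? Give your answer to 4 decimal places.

Geometric (trials to first success), p = 0.47.
P(Y = 9) = (1−p)^8 · p = 0.006226 · 0.47 = 0.002926

0.0029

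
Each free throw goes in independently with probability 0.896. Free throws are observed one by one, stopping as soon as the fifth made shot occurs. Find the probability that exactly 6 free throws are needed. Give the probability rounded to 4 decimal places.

0.3003

Y = trial on which the fifth success occurs; negative binomial, r=5, p=0.896.
P(Y=6) = C(5,4) · p^5 · (1−p)^1
= 5 · 0.57748 · 0.104 = 0.300292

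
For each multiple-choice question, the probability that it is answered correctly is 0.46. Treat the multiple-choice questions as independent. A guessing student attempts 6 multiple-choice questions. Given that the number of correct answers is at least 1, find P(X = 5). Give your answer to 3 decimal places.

0.068

X ~ Binomial(6, 0.46). Want P(X=5 | X≥1) = P(X=5) / P(X≥1).
P(X=5) = C(6,5)·0.46^5·0.54^1 = 0.06673
P(X≥1) = 1 − 0.02479 = 0.97521
Ratio = 0.06673 / 0.97521 = 0.06843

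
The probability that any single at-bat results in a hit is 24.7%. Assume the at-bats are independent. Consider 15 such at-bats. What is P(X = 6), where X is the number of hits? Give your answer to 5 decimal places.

0.08846

X ~ Binomial(n=15, p=0.247).
P(X=6) = C(15,6) · p^6 · (1−p)^9
= 5005 · 0.00022708 · 0.077831 = 0.0884587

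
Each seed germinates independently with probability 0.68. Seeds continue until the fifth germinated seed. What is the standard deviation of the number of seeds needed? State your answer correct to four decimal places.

1.8602

Y = total seeds until the fifth success; negative binomial with r=5, p=0.68.
SD(Y) = √[r(1−p)/p²] = √(3.460208) = 1.860163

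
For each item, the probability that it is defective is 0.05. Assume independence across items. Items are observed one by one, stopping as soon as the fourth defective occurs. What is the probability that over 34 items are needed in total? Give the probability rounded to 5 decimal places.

Needing more than 34 items ⇔ fewer than 4 successes in the first 34. With X ~ Binomial(34, 0.05), P(Y > 34) = P(X ≤ 3).
  k=0: C(34,0)·0.05^0·0.95^34 = 0.1748246
  k=1: C(34,1)·0.05^1·0.95^33 = 0.3128440
  k=2: C(34,2)·0.05^2·0.95^32 = 0.2716804
  k=3: C(34,3)·0.05^3·0.95^31 = 0.1525223
P(X ≤ 3) = 0.9118713

0.91187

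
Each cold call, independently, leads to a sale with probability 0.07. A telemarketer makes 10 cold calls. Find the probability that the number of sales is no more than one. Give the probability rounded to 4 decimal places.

0.8483

X ~ Binomial(10, 0.07); P(X ≤ 1) = Σ C(10,k) p^k (1−p)^(10−k) over k:
  k=0: C(10,0)·0.07^0·0.93^10 = 0.483982
  k=1: C(10,1)·0.07^1·0.93^9 = 0.364288
Total = 0.848270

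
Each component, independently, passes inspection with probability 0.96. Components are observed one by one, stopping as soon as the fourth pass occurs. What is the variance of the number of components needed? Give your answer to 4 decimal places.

Y = total components until the fourth success; negative binomial with r=4, p=0.96.
Var(Y) = r(1−p)/p² = 4·0.04 / 0.96² = 0.173611

0.1736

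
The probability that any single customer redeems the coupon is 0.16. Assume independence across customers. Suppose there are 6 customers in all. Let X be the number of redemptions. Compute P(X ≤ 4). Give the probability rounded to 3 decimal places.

0.999

X ~ Binomial(6, 0.16); P(X ≤ 4) = Σ C(6,k) p^k (1−p)^(6−k) over k:
  k=0: C(6,0)·0.16^0·0.84^6 = 0.35130
  k=1: C(6,1)·0.16^1·0.84^5 = 0.40148
  k=2: C(6,2)·0.16^2·0.84^4 = 0.19118
  k=3: C(6,3)·0.16^3·0.84^3 = 0.04855
  k=4: C(6,4)·0.16^4·0.84^2 = 0.00694
Total = 0.99945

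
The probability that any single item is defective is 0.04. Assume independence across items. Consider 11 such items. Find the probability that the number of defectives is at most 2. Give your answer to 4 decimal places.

0.9917

X ~ Binomial(11, 0.04); P(X ≤ 2) = Σ C(11,k) p^k (1−p)^(11−k) over k:
  k=0: C(11,0)·0.04^0·0.96^11 = 0.638239
  k=1: C(11,1)·0.04^1·0.96^10 = 0.292526
  k=2: C(11,2)·0.04^2·0.96^9 = 0.060943
Total = 0.991709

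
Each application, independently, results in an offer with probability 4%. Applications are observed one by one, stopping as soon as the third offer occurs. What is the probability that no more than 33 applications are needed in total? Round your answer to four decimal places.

0.1442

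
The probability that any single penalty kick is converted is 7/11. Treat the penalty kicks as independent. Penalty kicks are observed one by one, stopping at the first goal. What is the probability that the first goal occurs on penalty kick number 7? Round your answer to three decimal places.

0.001

Geometric (trials to first success), p = 0.636364.
P(Y = 7) = (1−p)^6 · p = 0.0023121 · 0.636364 = 0.00147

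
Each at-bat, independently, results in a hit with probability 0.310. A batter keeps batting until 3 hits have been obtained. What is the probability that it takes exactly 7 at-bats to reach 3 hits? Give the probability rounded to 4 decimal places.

0.1013

Y = trial on which the third success occurs; negative binomial, r=3, p=0.31.
P(Y=7) = C(6,2) · p^3 · (1−p)^4
= 15 · 0.029791 · 0.22667 = 0.101291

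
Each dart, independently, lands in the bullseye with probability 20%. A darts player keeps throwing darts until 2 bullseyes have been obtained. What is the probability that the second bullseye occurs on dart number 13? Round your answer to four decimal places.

0.0412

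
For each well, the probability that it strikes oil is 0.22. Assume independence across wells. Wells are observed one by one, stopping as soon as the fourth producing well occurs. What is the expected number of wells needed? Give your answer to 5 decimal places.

18.18182

Y = total wells until the fourth success; negative binomial with r=4, p=0.22.
E[Y] = r / p = 4 / 0.22 = 18.1818182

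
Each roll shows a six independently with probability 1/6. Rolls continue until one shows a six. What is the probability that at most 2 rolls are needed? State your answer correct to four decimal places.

Y = number of rolls to the first success; geometric, p = 0.166667.
P(Y ≤ 2) = 1 − (1−p)^2 = 1 − 0.694444 = 0.305556

0.3056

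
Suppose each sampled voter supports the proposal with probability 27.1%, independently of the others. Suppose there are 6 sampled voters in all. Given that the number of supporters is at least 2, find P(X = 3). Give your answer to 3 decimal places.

0.299

X ~ Binomial(6, 0.271). Want P(X=3 | X≥2) = P(X=3) / P(X≥2).
P(X=3) = C(6,3)·0.271^3·0.729^3 = 0.15421
P(X≥2) = 1 − 0.15009 − 0.33478 = 0.51513
Ratio = 0.15421 / 0.51513 = 0.29937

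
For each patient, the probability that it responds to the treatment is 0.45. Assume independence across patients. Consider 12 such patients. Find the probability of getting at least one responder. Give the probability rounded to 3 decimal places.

P(at least one) = 1 − P(none) = 1 − (1 − 0.45)^12
= 1 − 0.00077 = 0.99923

0.999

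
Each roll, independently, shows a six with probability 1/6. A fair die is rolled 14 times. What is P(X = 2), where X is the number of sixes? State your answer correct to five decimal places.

0.28351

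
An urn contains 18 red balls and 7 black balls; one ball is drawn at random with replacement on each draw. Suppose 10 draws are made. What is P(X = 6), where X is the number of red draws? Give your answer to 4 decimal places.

0.1798

X ~ Binomial(n=10, p=0.72).
P(X=6) = C(10,6) · p^6 · (1−p)^4
= 210 · 0.13931 · 0.0061466 = 0.179823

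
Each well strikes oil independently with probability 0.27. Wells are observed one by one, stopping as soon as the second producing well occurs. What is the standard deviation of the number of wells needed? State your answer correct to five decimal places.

Y = total wells until the second success; negative binomial with r=2, p=0.27.
SD(Y) = √[r(1−p)/p²] = √(20.0274348) = 4.4752022

4.47520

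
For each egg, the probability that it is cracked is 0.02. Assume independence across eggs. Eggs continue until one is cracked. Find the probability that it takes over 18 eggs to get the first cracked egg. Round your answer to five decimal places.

0.69514

Y = number of eggs to the first success; geometric, p = 0.02.
P(Y > 18) = P(first 18 all fail) = (1−p)^18 = 0.6951353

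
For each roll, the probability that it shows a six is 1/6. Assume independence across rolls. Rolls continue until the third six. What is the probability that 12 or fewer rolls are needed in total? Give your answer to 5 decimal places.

0.32257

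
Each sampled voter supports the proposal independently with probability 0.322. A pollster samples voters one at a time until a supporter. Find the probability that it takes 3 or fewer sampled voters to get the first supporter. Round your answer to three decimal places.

Y = number of sampled voters to the first success; geometric, p = 0.322.
P(Y ≤ 3) = 1 − (1−p)^3 = 1 − 0.31167 = 0.68833

0.688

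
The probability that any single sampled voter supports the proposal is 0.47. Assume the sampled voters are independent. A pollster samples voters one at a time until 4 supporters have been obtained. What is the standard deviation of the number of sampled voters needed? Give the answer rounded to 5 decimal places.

3.09792

Y = total sampled voters until the fourth success; negative binomial with r=4, p=0.47.
SD(Y) = √[r(1−p)/p²] = √(9.5971028) = 3.0979191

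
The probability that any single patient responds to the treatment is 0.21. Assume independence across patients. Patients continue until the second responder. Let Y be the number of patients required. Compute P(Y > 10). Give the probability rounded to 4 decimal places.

Needing more than 10 patients ⇔ fewer than 2 successes in the first 10. With X ~ Binomial(10, 0.21), P(Y > 10) = P(X ≤ 1).
  k=0: C(10,0)·0.21^0·0.79^10 = 0.094683
  k=1: C(10,1)·0.21^1·0.79^9 = 0.251688
P(X ≤ 1) = 0.346371

0.3464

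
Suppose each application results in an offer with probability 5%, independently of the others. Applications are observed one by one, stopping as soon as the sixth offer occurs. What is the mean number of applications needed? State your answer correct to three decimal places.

120.000

Y = total applications until the sixth success; negative binomial with r=6, p=0.05.
E[Y] = r / p = 6 / 0.05 = 120.00000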